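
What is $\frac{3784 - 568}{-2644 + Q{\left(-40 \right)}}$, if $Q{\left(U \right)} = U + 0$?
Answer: $- \frac{804}{671} \approx -1.1982$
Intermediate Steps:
$Q{\left(U \right)} = U$
$\frac{3784 - 568}{-2644 + Q{\left(-40 \right)}} = \frac{3784 - 568}{-2644 - 40} = \frac{3216}{-2684} = 3216 \left(- \frac{1}{2684}\right) = - \frac{804}{671}$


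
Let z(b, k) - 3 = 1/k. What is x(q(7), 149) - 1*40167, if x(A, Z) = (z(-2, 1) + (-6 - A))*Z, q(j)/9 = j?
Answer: -49852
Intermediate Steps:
q(j) = 9*j
z(b, k) = 3 + 1/k
x(A, Z) = Z*(-2 - A) (x(A, Z) = ((3 + 1/1) + (-6 - A))*Z = ((3 + 1) + (-6 - A))*Z = (4 + (-6 - A))*Z = (-2 - A)*Z = Z*(-2 - A))
x(q(7), 149) - 1*40167 = -1*149*(2 + 9*7) - 1*40167 = -1*149*(2 + 63) - 40167 = -1*149*65 - 40167 = -9685 - 40167 = -49852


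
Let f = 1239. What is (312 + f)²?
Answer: 2405601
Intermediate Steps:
(312 + f)² = (312 + 1239)² = 1551² = 2405601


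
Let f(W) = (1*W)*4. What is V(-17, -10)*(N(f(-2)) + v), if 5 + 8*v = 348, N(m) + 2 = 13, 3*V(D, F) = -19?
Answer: -8189/24 ≈ -341.21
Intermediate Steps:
V(D, F) = -19/3 (V(D, F) = (1/3)*(-19) = -19/3)
f(W) = 4*W (f(W) = W*4 = 4*W)
N(m) = 11 (N(m) = -2 + 13 = 11)
v = 343/8 (v = -5/8 + (1/8)*348 = -5/8 + 87/2 = 343/8 ≈ 42.875)
V(-17, -10)*(N(f(-2)) + v) = -19*(11 + 343/8)/3 = -19/3*431/8 = -8189/24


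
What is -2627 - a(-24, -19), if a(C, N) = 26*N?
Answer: -2133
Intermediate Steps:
-2627 - a(-24, -19) = -2627 - 26*(-19) = -2627 - 1*(-494) = -2627 + 494 = -2133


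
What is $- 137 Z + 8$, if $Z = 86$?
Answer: $-11774$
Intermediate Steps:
$- 137 Z + 8 = \left(-137\right) 86 + 8 = -11782 + 8 = -11774$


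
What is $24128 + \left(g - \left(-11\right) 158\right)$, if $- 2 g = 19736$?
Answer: $15998$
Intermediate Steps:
$g = -9868$ ($g = \left(- \frac{1}{2}\right) 19736 = -9868$)
$24128 + \left(g - \left(-11\right) 158\right) = 24128 - \left(9868 - 1738\right) = 24128 - 8130 = 15998$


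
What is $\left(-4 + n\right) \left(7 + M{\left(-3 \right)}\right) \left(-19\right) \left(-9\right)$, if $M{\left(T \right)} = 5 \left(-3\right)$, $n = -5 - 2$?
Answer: $15048$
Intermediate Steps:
$n = -7$
$M{\left(T \right)} = -15$
$\left(-4 + n\right) \left(7 + M{\left(-3 \right)}\right) \left(-19\right) \left(-9\right) = \left(-4 - 7\right) \left(7 - 15\right) \left(-19\right) \left(-9\right) = \left(-11\right) \left(-8\right) \left(-19\right) \left(-9\right) = 88 \left(-19\right) \left(-9\right) = \left(-1672\right) \left(-9\right) = 15048$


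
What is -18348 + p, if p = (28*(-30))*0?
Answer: -18348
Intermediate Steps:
p = 0 (p = -840*0 = 0)
-18348 + p = -18348 + 0 = -18348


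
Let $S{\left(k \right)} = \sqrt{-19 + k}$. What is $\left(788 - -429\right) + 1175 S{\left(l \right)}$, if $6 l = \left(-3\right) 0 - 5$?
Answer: $1217 + \frac{1175 i \sqrt{714}}{6} \approx 1217.0 + 5232.8 i$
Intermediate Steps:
$l = - \frac{5}{6}$ ($l = \frac{\left(-3\right) 0 - 5}{6} = \frac{0 - 5}{6} = \frac{1}{6} \left(-5\right) = - \frac{5}{6} \approx -0.83333$)
$\left(788 - -429\right) + 1175 S{\left(l \right)} = \left(788 - -429\right) + 1175 \sqrt{-19 - \frac{5}{6}} = \left(788 + 429\right) + 1175 \sqrt{- \frac{119}{6}} = 1217 + 1175 \frac{i \sqrt{714}}{6} = 1217 + \frac{1175 i \sqrt{714}}{6}$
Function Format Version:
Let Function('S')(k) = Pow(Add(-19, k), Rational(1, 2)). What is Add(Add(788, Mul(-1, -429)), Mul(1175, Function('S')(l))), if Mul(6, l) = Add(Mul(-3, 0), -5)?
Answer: Add(1217, Mul(Rational(1175, 6), I, Pow(714, Rational(1, 2)))) ≈ Add(1217.0, Mul(5232.8, I))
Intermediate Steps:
l = Rational(-5, 6) (l = Mul(Rational(1, 6), Add(Mul(-3, 0), -5)) = Mul(Rational(1, 6), Add(0, -5)) = Mul(Rational(1, 6), -5) = Rational(-5, 6) ≈ -0.83333)
Add(Add(788, Mul(-1, -429)), Mul(1175, Function('S')(l))) = Add(Add(788, Mul(-1, -429)), Mul(1175, Pow(Add(-19, Rational(-5, 6)), Rational(1, 2)))) = Add(Add(788, 429), Mul(1175, Pow(Rational(-119, 6), Rational(1, 2)))) = Add(1217, Mul(1175, Mul(Rational(1, 6), I, Pow(714, Rational(1, 2))))) = Add(1217, Mul(Rational(1175, 6), I, Pow(714, Rational(1, 2))))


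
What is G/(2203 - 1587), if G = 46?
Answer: 23/308 ≈ 0.074675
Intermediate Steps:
G/(2203 - 1587) = 46/(2203 - 1587) = 46/616 = 46*(1/616) = 23/308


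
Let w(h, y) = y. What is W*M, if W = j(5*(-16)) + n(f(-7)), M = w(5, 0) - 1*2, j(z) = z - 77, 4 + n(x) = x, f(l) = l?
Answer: 336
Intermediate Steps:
n(x) = -4 + x
j(z) = -77 + z
M = -2 (M = 0 - 1*2 = 0 - 2 = -2)
W = -168 (W = (-77 + 5*(-16)) + (-4 - 7) = (-77 - 80) - 11 = -157 - 11 = -168)
W*M = -168*(-2) = 336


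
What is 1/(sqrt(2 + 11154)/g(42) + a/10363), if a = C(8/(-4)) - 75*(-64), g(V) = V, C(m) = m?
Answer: -21927258234/289363469177 + 2255227149*sqrt(2789)/289363469177 ≈ 0.33582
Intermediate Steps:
a = 4798 (a = 8/(-4) - 75*(-64) = 8*(-1/4) + 4800 = -2 + 4800 = 4798)
1/(sqrt(2 + 11154)/g(42) + a/10363) = 1/(sqrt(2 + 11154)/42 + 4798/10363) = 1/(sqrt(11156)*(1/42) + 4798*(1/10363)) = 1/((2*sqrt(2789))*(1/42) + 4798/10363) = 1/(sqrt(2789)/21 + 4798/10363) = 1/(4798/10363 + sqrt(2789)/21)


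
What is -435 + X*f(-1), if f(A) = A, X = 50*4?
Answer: -635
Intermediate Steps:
X = 200
-435 + X*f(-1) = -435 + 200*(-1) = -435 - 200 = -635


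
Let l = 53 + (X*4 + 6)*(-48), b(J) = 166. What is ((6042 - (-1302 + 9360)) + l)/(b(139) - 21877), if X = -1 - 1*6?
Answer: 907/21711 ≈ 0.041776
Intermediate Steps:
X = -7 (X = -1 - 6 = -7)
l = 1109 (l = 53 + (-7*4 + 6)*(-48) = 53 + (-28 + 6)*(-48) = 53 - 22*(-48) = 53 + 1056 = 1109)
((6042 - (-1302 + 9360)) + l)/(b(139) - 21877) = ((6042 - (-1302 + 9360)) + 1109)/(166 - 21877) = ((6042 - 1*8058) + 1109)/(-21711) = ((6042 - 8058) + 1109)*(-1/21711) = (-2016 + 1109)*(-1/21711) = -907*(-1/21711) = 907/21711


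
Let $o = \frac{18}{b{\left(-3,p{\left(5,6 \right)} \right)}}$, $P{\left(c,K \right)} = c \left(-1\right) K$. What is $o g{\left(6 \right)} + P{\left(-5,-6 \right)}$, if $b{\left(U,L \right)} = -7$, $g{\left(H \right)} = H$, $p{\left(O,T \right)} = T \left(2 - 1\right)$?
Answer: $- \frac{318}{7} \approx -45.429$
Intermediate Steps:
$p{\left(O,T \right)} = T$ ($p{\left(O,T \right)} = T \left(2 - 1\right) = T 1 = T$)
$P{\left(c,K \right)} = - K c$ ($P{\left(c,K \right)} = - c K = - K c$)
$o = - \frac{18}{7}$ ($o = \frac{18}{-7} = 18 \left(- \frac{1}{7}\right) = - \frac{18}{7} \approx -2.5714$)
$o g{\left(6 \right)} + P{\left(-5,-6 \right)} = \left(- \frac{18}{7}\right) 6 - \left(-6\right) \left(-5\right) = - \frac{108}{7} - 30 = - \frac{318}{7}$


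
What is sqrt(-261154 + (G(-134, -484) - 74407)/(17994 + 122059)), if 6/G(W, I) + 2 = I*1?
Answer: I*sqrt(414922911469217770)/1260477 ≈ 511.03*I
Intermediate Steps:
G(W, I) = 6/(-2 + I) (G(W, I) = 6/(-2 + I*1) = 6/(-2 + I))
sqrt(-261154 + (G(-134, -484) - 74407)/(17994 + 122059)) = sqrt(-261154 + (6/(-2 - 484) - 74407)/(17994 + 122059)) = sqrt(-261154 + (6/(-486) - 74407)/140053) = sqrt(-261154 + (6*(-1/486) - 74407)*(1/140053)) = sqrt(-261154 + (-1/81 - 74407)*(1/140053)) = sqrt(-261154 - 6026968/81*1/140053) = sqrt(-261154 - 6026968/11344293) = sqrt(-2962613521090/11344293) = I*sqrt(414922911469217770)/1260477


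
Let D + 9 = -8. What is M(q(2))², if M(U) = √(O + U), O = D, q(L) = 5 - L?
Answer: -14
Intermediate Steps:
D = -17 (D = -9 - 8 = -17)
O = -17
M(U) = √(-17 + U)
M(q(2))² = (√(-17 + (5 - 1*2)))² = (√(-17 + (5 - 2)))² = (√(-17 + 3))² = (√(-14))² = (I*√14)² = -14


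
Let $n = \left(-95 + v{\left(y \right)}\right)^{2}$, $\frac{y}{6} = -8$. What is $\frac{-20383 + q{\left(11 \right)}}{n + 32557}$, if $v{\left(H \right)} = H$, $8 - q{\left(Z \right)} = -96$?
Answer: $- \frac{20279}{53006} \approx -0.38258$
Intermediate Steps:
$y = -48$ ($y = 6 \left(-8\right) = -48$)
$q{\left(Z \right)} = 104$ ($q{\left(Z \right)} = 8 - -96 = 8 + 96 = 104$)
$n = 20449$ ($n = \left(-95 - 48\right)^{2} = \left(-143\right)^{2} = 20449$)
$\frac{-20383 + q{\left(11 \right)}}{n + 32557} = \frac{-20383 + 104}{20449 + 32557} = - \frac{20279}{53006}$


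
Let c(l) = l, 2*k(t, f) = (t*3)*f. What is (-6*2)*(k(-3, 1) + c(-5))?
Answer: 114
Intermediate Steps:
k(t, f) = 3*f*t/2 (k(t, f) = ((t*3)*f)/2 = ((3*t)*f)/2 = (3*f*t)/2 = 3*f*t/2)
(-6*2)*(k(-3, 1) + c(-5)) = (-6*2)*((3/2)*1*(-3) - 5) = -12*(-9/2 - 5) = -12*(-19/2) = 114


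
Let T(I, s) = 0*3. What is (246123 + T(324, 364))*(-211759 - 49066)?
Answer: -64195031475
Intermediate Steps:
T(I, s) = 0
(246123 + T(324, 364))*(-211759 - 49066) = (246123 + 0)*(-211759 - 49066) = 246123*(-260825) = -64195031475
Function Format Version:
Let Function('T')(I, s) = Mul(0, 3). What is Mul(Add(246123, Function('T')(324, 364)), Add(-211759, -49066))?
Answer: -64195031475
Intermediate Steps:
Function('T')(I, s) = 0
Mul(Add(246123, Function('T')(324, 364)), Add(-211759, -49066)) = Mul(Add(246123, 0), Add(-211759, -49066)) = Mul(246123, -260825) = -64195031475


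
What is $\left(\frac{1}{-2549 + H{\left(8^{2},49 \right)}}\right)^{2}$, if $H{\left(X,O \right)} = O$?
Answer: $\frac{1}{6250000} \approx 1.6 \cdot 10^{-7}$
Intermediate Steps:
$\left(\frac{1}{-2549 + H{\left(8^{2},49 \right)}}\right)^{2} = \left(\frac{1}{-2549 + 49}\right)^{2} = \left(\frac{1}{-2500}\right)^{2} = \left(- \frac{1}{2500}\right)^{2} = \frac{1}{6250000}$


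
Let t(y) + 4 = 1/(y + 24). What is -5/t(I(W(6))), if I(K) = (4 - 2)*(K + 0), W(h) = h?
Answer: 180/143 ≈ 1.2587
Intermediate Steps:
I(K) = 2*K
t(y) = -4 + 1/(24 + y) (t(y) = -4 + 1/(y + 24) = -4 + 1/(24 + y))
-5/t(I(W(6))) = -5*(24 + 2*6)/(-95 - 8*6) = -5*(24 + 12)/(-95 - 4*12) = -5*36/(-95 - 48) = -5/((1/36)*(-143)) = -5/(-143/36) = -5*(-36/143) = 180/143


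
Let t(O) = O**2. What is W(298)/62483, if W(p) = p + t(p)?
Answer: 89102/62483 ≈ 1.4260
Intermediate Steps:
W(p) = p + p**2
W(298)/62483 = (298*(1 + 298))/62483 = (298*299)*(1/62483) = 89102*(1/62483) = 89102/62483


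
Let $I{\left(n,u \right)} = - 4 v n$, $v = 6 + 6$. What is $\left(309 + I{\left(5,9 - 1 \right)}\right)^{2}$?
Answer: $4761$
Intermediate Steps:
$v = 12$
$I{\left(n,u \right)} = - 48 n$ ($I{\left(n,u \right)} = \left(-4\right) 12 n = - 48 n$)
$\left(309 + I{\left(5,9 - 1 \right)}\right)^{2} = \left(309 - 240\right)^{2} = 69^{2} = 4761$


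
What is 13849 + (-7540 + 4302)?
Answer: 10611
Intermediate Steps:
13849 + (-7540 + 4302) = 13849 - 3238 = 10611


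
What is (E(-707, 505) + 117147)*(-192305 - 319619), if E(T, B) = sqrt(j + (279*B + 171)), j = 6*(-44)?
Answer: -59970360828 - 511924*sqrt(140802) ≈ -6.0162e+10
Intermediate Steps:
j = -264
E(T, B) = sqrt(-93 + 279*B) (E(T, B) = sqrt(-264 + (279*B + 171)) = sqrt(-264 + (171 + 279*B)) = sqrt(-93 + 279*B))
(E(-707, 505) + 117147)*(-192305 - 319619) = (sqrt(-93 + 279*505) + 117147)*(-192305 - 319619) = (sqrt(-93 + 140895) + 117147)*(-511924) = (sqrt(140802) + 117147)*(-511924) = (117147 + sqrt(140802))*(-511924) = -59970360828 - 511924*sqrt(140802)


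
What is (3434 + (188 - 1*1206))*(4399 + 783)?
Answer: 12519712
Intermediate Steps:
(3434 + (188 - 1*1206))*(4399 + 783) = (3434 + (188 - 1206))*5182 = (3434 - 1018)*5182 = 2416*5182 = 12519712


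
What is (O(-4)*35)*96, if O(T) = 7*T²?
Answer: 376320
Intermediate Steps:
(O(-4)*35)*96 = ((7*(-4)²)*35)*96 = ((7*16)*35)*96 = (112*35)*96 = 3920*96 = 376320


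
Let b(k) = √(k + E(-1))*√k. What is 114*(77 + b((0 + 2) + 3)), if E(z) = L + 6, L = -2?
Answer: 8778 + 342*√5 ≈ 9542.7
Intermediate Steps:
E(z) = 4 (E(z) = -2 + 6 = 4)
b(k) = √k*√(4 + k) (b(k) = √(k + 4)*√k = √(4 + k)*√k = √k*√(4 + k))
114*(77 + b((0 + 2) + 3)) = 114*(77 + √((0 + 2) + 3)*√(4 + ((0 + 2) + 3))) = 114*(77 + √(2 + 3)*√(4 + (2 + 3))) = 114*(77 + √5*√(4 + 5)) = 114*(77 + √5*√9) = 114*(77 + √5*3) = 114*(77 + 3*√5) = 8778 + 342*√5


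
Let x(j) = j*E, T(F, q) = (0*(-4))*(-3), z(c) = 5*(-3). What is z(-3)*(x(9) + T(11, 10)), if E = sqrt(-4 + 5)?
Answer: -135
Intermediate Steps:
E = 1 (E = sqrt(1) = 1)
z(c) = -15
T(F, q) = 0 (T(F, q) = 0*(-3) = 0)
x(j) = j (x(j) = j*1 = j)
z(-3)*(x(9) + T(11, 10)) = -15*(9 + 0) = -15*9 = -135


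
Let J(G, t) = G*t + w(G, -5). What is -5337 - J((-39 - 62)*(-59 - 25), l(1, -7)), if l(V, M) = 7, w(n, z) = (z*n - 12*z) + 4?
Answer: -22369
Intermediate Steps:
w(n, z) = 4 - 12*z + n*z (w(n, z) = (n*z - 12*z) + 4 = (-12*z + n*z) + 4 = 4 - 12*z + n*z)
J(G, t) = 64 - 5*G + G*t (J(G, t) = G*t + (4 - 12*(-5) + G*(-5)) = G*t + (4 + 60 - 5*G) = G*t + (64 - 5*G) = 64 - 5*G + G*t)
-5337 - J((-39 - 62)*(-59 - 25), l(1, -7)) = -5337 - (64 - 5*(-39 - 62)*(-59 - 25) + ((-39 - 62)*(-59 - 25))*7) = -5337 - (64 - (-505)*(-84) - 101*(-84)*7) = -5337 - (64 - 5*8484 + 8484*7) = -5337 - (64 - 42420 + 59388) = -5337 - 1*17032 = -5337 - 17032 = -22369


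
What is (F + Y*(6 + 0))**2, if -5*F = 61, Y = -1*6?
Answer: 58081/25 ≈ 2323.2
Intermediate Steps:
Y = -6
F = -61/5 (F = -1/5*61 = -61/5 ≈ -12.200)
(F + Y*(6 + 0))**2 = (-61/5 - 6*(6 + 0))**2 = (-61/5 - 6*6)**2 = (-61/5 - 36)**2 = (-241/5)**2 = 58081/25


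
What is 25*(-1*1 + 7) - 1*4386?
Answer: -4236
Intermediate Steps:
25*(-1*1 + 7) - 1*4386 = 25*(-1 + 7) - 4386 = 25*6 - 4386 = 150 - 4386 = -4236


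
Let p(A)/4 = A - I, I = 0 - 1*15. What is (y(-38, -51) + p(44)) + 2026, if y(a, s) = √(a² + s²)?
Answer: 2262 + √4045 ≈ 2325.6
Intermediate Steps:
I = -15 (I = 0 - 15 = -15)
p(A) = 60 + 4*A (p(A) = 4*(A - 1*(-15)) = 4*(A + 15) = 4*(15 + A) = 60 + 4*A)
(y(-38, -51) + p(44)) + 2026 = (√((-38)² + (-51)²) + (60 + 4*44)) + 2026 = (√(1444 + 2601) + (60 + 176)) + 2026 = (√4045 + 236) + 2026 = (236 + √4045) + 2026 = 2262 + √4045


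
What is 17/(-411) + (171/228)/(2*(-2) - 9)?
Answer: -2117/21372 ≈ -0.099055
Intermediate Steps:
17/(-411) + (171/228)/(2*(-2) - 9) = 17*(-1/411) + (171*(1/228))/(-4 - 9) = -17/411 + (3/4)/(-13) = -17/411 + (3/4)*(-1/13) = -17/411 - 3/52 = -2117/21372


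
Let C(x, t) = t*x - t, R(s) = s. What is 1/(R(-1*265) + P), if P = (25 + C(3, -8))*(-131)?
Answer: -1/1444 ≈ -0.00069252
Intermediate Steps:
C(x, t) = -t + t*x
P = -1179 (P = (25 - 8*(-1 + 3))*(-131) = (25 - 8*2)*(-131) = (25 - 16)*(-131) = 9*(-131) = -1179)
1/(R(-1*265) + P) = 1/(-1*265 - 1179) = 1/(-265 - 1179) = 1/(-1444) = -1/1444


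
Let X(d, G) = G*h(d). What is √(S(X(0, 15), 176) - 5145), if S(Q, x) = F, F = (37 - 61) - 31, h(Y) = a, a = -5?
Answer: 20*I*√13 ≈ 72.111*I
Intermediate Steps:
h(Y) = -5
F = -55 (F = -24 - 31 = -55)
X(d, G) = -5*G (X(d, G) = G*(-5) = -5*G)
S(Q, x) = -55
√(S(X(0, 15), 176) - 5145) = √(-55 - 5145) = √(-5200) = 20*I*√13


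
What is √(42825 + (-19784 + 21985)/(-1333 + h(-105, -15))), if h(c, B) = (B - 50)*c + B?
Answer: √1284656234302/5477 ≈ 206.94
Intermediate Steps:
h(c, B) = B + c*(-50 + B) (h(c, B) = (-50 + B)*c + B = c*(-50 + B) + B = B + c*(-50 + B))
√(42825 + (-19784 + 21985)/(-1333 + h(-105, -15))) = √(42825 + (-19784 + 21985)/(-1333 + (-15 - 50*(-105) - 15*(-105)))) = √(42825 + 2201/(-1333 + (-15 + 5250 + 1575))) = √(42825 + 2201/(-1333 + 6810)) = √(42825 + 2201/5477) = √(234554726/5477) = √1284656234302/5477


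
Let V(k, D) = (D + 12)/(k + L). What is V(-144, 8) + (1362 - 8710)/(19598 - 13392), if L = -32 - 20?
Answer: -195541/152047 ≈ -1.2861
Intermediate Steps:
L = -52
V(k, D) = (12 + D)/(-52 + k) (V(k, D) = (D + 12)/(k - 52) = (12 + D)/(-52 + k))
V(-144, 8) + (1362 - 8710)/(19598 - 13392) = (12 + 8)/(-52 - 144) + (1362 - 8710)/(19598 - 13392) = 20/(-196) - 7348/6206 = -1/196*20 - 7348*1/6206 = -5/49 - 3674/3103 = -195541/152047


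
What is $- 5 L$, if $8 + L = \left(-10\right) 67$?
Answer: $3390$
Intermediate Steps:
$L = -678$ ($L = -8 - 670 = -678$)
$- 5 L = \left(-5\right) \left(-678\right) = 3390$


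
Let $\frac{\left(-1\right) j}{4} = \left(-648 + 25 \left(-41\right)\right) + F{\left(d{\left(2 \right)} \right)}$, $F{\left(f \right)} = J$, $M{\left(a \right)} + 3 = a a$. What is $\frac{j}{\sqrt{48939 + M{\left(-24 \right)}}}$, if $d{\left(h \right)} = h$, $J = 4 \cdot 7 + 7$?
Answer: $\frac{546 \sqrt{12378}}{2063} \approx 29.445$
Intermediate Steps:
$M{\left(a \right)} = -3 + a^{2}$ ($M{\left(a \right)} = -3 + a a = -3 + a^{2}$)
$J = 35$ ($J = 28 + 7 = 35$)
$F{\left(f \right)} = 35$
$j = 6552$ ($j = - 4 \left(\left(-648 + 25 \left(-41\right)\right) + 35\right) = - 4 \left(\left(-648 - 1025\right) + 35\right) = - 4 \left(-1673 + 35\right) = \left(-4\right) \left(-1638\right) = 6552$)
$\frac{j}{\sqrt{48939 + M{\left(-24 \right)}}} = \frac{6552}{\sqrt{48939 - \left(3 - \left(-24\right)^{2}\right)}} = \frac{6552}{\sqrt{48939 + \left(-3 + 576\right)}} = \frac{6552}{\sqrt{48939 + 573}} = \frac{6552}{\sqrt{49512}} = \frac{6552}{2 \sqrt{12378}} = 6552 \frac{\sqrt{12378}}{24756} = \frac{546 \sqrt{12378}}{2063}$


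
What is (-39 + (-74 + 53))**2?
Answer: 3600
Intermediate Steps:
(-39 + (-74 + 53))**2 = (-39 - 21)**2 = (-60)**2 = 3600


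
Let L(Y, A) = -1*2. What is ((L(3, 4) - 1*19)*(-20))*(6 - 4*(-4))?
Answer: 9240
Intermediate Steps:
L(Y, A) = -2
((L(3, 4) - 1*19)*(-20))*(6 - 4*(-4)) = ((-2 - 1*19)*(-20))*(6 - 4*(-4)) = ((-2 - 19)*(-20))*(6 + 16) = -21*(-20)*22 = 420*22 = 9240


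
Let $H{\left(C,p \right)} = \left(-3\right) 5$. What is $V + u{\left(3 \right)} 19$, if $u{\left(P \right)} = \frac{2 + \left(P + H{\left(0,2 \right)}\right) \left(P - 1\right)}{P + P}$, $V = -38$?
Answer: $- \frac{323}{3} \approx -107.67$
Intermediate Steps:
$H{\left(C,p \right)} = -15$
$u{\left(P \right)} = \frac{2 + \left(-1 + P\right) \left(-15 + P\right)}{2 P}$ ($u{\left(P \right)} = \frac{2 + \left(P - 15\right) \left(P - 1\right)}{P + P} = \frac{2 + \left(-15 + P\right) \left(-1 + P\right)}{2 P} = \left(2 + \left(-1 + P\right) \left(-15 + P\right)\right) \frac{1}{2 P} = \frac{2 + \left(-1 + P\right) \left(-15 + P\right)}{2 P}$)
$V + u{\left(3 \right)} 19 = -38 + \frac{17 - 3 \left(16 - 3\right)}{2 \cdot 3} \cdot 19 = -38 + \frac{1}{2} \cdot \frac{1}{3} \left(17 - 3 \left(16 - 3\right)\right) 19 = -38 + \frac{1}{2} \cdot \frac{1}{3} \left(17 - 3 \cdot 13\right) 19 = -38 + \frac{1}{2} \cdot \frac{1}{3} \left(17 - 39\right) 19 = -38 + \frac{1}{2} \cdot \frac{1}{3} \left(-22\right) 19 = -38 - \frac{209}{3} = - \frac{323}{3}$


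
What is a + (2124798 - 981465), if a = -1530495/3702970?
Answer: 846745253703/740594 ≈ 1.1433e+6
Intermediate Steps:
a = -306099/740594 (a = -1530495*1/3702970 = -306099/740594 ≈ -0.41332)
a + (2124798 - 981465) = -306099/740594 + (2124798 - 981465) = -306099/740594 + 1143333 = 846745253703/740594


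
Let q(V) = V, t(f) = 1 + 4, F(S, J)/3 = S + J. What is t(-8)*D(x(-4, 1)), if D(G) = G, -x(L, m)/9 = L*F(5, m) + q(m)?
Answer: 3195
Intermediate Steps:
F(S, J) = 3*J + 3*S (F(S, J) = 3*(S + J) = 3*(J + S) = 3*J + 3*S)
t(f) = 5
x(L, m) = -9*m - 9*L*(15 + 3*m) (x(L, m) = -9*(L*(3*m + 3*5) + m) = -9*(L*(3*m + 15) + m) = -9*(L*(15 + 3*m) + m) = -9*(m + L*(15 + 3*m)) = -9*m - 9*L*(15 + 3*m))
t(-8)*D(x(-4, 1)) = 5*(-9*1 - 27*(-4)*(5 + 1)) = 5*(-9 - 27*(-4)*6) = 5*(-9 + 648) = 5*639 = 3195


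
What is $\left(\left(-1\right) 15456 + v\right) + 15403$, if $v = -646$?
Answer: $-699$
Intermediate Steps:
$\left(\left(-1\right) 15456 + v\right) + 15403 = \left(\left(-1\right) 15456 - 646\right) + 15403 = \left(-15456 - 646\right) + 15403 = -16102 + 15403 = -699$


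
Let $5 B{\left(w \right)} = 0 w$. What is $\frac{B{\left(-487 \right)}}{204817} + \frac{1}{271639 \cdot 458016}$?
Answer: $\frac{1}{124415008224} \approx 8.0376 \cdot 10^{-12}$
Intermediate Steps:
$B{\left(w \right)} = 0$ ($B{\left(w \right)} = \frac{0 w}{5} = \frac{1}{5} \cdot 0 = 0$)
$\frac{B{\left(-487 \right)}}{204817} + \frac{1}{271639 \cdot 458016} = \frac{0}{204817} + \frac{1}{271639 \cdot 458016} = 0 \cdot \frac{1}{204817} + \frac{1}{271639} \cdot \frac{1}{458016} = 0 + \frac{1}{124415008224} = \frac{1}{124415008224}$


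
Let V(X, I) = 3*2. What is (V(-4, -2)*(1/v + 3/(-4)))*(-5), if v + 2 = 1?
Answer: 105/2 ≈ 52.500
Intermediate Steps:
v = -1 (v = -2 + 1 = -1)
V(X, I) = 6
(V(-4, -2)*(1/v + 3/(-4)))*(-5) = (6*(1/(-1) + 3/(-4)))*(-5) = (6*(1*(-1) + 3*(-¼)))*(-5) = (6*(-1 - ¾))*(-5) = (6*(-7/4))*(-5) = -21/2*(-5) = 105/2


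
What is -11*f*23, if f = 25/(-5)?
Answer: 1265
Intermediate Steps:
f = -5 (f = 25*(-⅕) = -5)
-11*f*23 = -11*(-5)*23 = 55*23 = 1265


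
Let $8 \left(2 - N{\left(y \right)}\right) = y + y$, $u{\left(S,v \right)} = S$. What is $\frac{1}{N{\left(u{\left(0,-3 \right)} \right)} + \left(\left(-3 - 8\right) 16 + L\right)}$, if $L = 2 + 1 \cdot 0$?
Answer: $- \frac{1}{172} \approx -0.005814$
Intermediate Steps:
$L = 2$ ($L = 2 + 0 = 2$)
$N{\left(y \right)} = 2 - \frac{y}{4}$ ($N{\left(y \right)} = 2 - \frac{y + y}{8} = 2 - \frac{2 y}{8} = 2 - \frac{y}{4}$)
$\frac{1}{N{\left(u{\left(0,-3 \right)} \right)} + \left(\left(-3 - 8\right) 16 + L\right)} = \frac{1}{\left(2 - 0\right) + \left(\left(-3 - 8\right) 16 + 2\right)} = \frac{1}{\left(2 + 0\right) + \left(\left(-3 - 8\right) 16 + 2\right)} = \frac{1}{2 + \left(\left(-11\right) 16 + 2\right)} = \frac{1}{2 + \left(-176 + 2\right)} = \frac{1}{2 - 174} = \frac{1}{-172} = - \frac{1}{172}$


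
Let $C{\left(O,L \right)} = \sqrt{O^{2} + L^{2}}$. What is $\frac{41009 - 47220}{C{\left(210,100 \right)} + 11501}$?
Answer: $- \frac{71432711}{132218901} + \frac{62110 \sqrt{541}}{132218901} \approx -0.52934$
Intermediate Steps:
$C{\left(O,L \right)} = \sqrt{L^{2} + O^{2}}$
$\frac{41009 - 47220}{C{\left(210,100 \right)} + 11501} = \frac{41009 - 47220}{\sqrt{100^{2} + 210^{2}} + 11501} = - \frac{6211}{\sqrt{10000 + 44100} + 11501} = - \frac{6211}{\sqrt{54100} + 11501} = - \frac{6211}{10 \sqrt{541} + 11501} = - \frac{6211}{11501 + 10 \sqrt{541}}$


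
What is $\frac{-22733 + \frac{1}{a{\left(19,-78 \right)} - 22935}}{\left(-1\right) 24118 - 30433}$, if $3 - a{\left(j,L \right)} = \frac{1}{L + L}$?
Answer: $\frac{81324829759}{195150256441} \approx 0.41673$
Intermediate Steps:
$a{\left(j,L \right)} = 3 - \frac{1}{2 L}$ ($a{\left(j,L \right)} = 3 - \frac{1}{L + L} = 3 - \frac{1}{2 L}$)
$\frac{-22733 + \frac{1}{a{\left(19,-78 \right)} - 22935}}{\left(-1\right) 24118 - 30433} = \frac{-22733 + \frac{1}{\left(3 - \frac{1}{2 \left(-78\right)}\right) - 22935}}{\left(-1\right) 24118 - 30433} = \frac{-22733 + \frac{1}{\left(3 - - \frac{1}{156}\right) - 22935}}{-24118 - 30433} = \frac{-22733 + \frac{1}{\left(3 + \frac{1}{156}\right) - 22935}}{-54551} = \left(-22733 + \frac{1}{\frac{469}{156} - 22935}\right) \left(- \frac{1}{54551}\right) = \left(-22733 + \frac{1}{- \frac{3577391}{156}}\right) \left(- \frac{1}{54551}\right) = \left(-22733 - \frac{156}{3577391}\right) \left(- \frac{1}{54551}\right) = \left(- \frac{81324829759}{3577391}\right) \left(- \frac{1}{54551}\right) = \frac{81324829759}{195150256441}$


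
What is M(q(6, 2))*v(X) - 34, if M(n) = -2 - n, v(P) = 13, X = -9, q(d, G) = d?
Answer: -138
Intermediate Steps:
M(q(6, 2))*v(X) - 34 = (-2 - 1*6)*13 - 34 = (-2 - 6)*13 - 34 = -8*13 - 34 = -104 - 34 = -138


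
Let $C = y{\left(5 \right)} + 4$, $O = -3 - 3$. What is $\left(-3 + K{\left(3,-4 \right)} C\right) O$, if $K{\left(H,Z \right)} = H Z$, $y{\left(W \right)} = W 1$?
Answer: $666$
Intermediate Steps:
$O = -6$ ($O = -3 - 3 = -6$)
$y{\left(W \right)} = W$
$C = 9$ ($C = 5 + 4 = 9$)
$\left(-3 + K{\left(3,-4 \right)} C\right) O = \left(-3 + 3 \left(-4\right) 9\right) \left(-6\right) = \left(-3 - 108\right) \left(-6\right) = \left(-111\right) \left(-6\right) = 666$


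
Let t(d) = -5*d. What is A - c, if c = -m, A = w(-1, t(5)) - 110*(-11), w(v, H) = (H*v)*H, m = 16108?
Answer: 16693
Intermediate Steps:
w(v, H) = v*H²
A = 585 (A = -(-5*5)² - 110*(-11) = -1*(-25)² + 1210 = -1*625 + 1210 = -625 + 1210 = 585)
c = -16108 (c = -1*16108 = -16108)
A - c = 585 - 1*(-16108) = 585 + 16108 = 16693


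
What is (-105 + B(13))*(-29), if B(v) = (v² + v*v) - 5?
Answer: -6612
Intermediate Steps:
B(v) = -5 + 2*v² (B(v) = (v² + v²) - 5 = 2*v² - 5 = -5 + 2*v²)
(-105 + B(13))*(-29) = (-105 + (-5 + 2*13²))*(-29) = (-105 + (-5 + 2*169))*(-29) = (-105 + (-5 + 338))*(-29) = (-105 + 333)*(-29) = 228*(-29) = -6612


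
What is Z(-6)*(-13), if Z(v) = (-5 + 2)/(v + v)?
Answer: -13/4 ≈ -3.2500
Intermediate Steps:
Z(v) = -3/(2*v) (Z(v) = -3*1/(2*v) = -3/(2*v))
Z(-6)*(-13) = -3/2/(-6)*(-13) = -3/2*(-⅙)*(-13) = (¼)*(-13) = -13/4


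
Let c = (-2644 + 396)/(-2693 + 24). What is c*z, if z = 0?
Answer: 0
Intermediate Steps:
c = 2248/2669 (c = -2248/(-2669) = -2248*(-1/2669) = 2248/2669 ≈ 0.84226)
c*z = (2248/2669)*0 = 0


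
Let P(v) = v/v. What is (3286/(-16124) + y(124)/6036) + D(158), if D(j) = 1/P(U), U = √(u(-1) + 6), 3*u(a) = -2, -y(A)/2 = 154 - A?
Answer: 3188447/4055186 ≈ 0.78626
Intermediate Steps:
y(A) = -308 + 2*A (y(A) = -2*(154 - A) = -308 + 2*A)
u(a) = -⅔ (u(a) = (⅓)*(-2) = -⅔)
U = 4*√3/3 (U = √(-⅔ + 6) = √(16/3) = 4*√3/3 ≈ 2.3094)
P(v) = 1
D(j) = 1 (D(j) = 1/1 = 1)
(3286/(-16124) + y(124)/6036) + D(158) = (3286/(-16124) + (-308 + 2*124)/6036) + 1 = (3286*(-1/16124) + (-308 + 248)*(1/6036)) + 1 = (-1643/8062 - 60*1/6036) + 1 = (-1643/8062 - 5/503) + 1 = -866739/4055186 + 1 = 3188447/4055186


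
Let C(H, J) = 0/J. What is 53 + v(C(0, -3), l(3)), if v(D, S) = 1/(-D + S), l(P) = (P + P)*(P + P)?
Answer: 1909/36 ≈ 53.028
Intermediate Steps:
l(P) = 4*P**2 (l(P) = (2*P)*(2*P) = 4*P**2)
C(H, J) = 0
v(D, S) = 1/(S - D)
53 + v(C(0, -3), l(3)) = 53 - 1/(0 - 4*3**2) = 53 - 1/(0 - 4*9) = 53 - 1/(0 - 1*36) = 53 - 1/(0 - 36) = 53 - 1/(-36) = 53 - 1*(-1/36) = 53 + 1/36 = 1909/36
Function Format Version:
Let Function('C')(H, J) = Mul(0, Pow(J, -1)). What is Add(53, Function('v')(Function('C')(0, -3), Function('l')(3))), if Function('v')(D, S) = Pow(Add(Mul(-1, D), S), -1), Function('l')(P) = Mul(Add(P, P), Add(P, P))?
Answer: Rational(1909, 36) ≈ 53.028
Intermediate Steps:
Function('l')(P) = Mul(4, Pow(P, 2)) (Function('l')(P) = Mul(Mul(2, P), Mul(2, P)) = Mul(4, Pow(P, 2)))
Function('C')(H, J) = 0
Function('v')(D, S) = Pow(Add(S, Mul(-1, D)), -1)
Add(53, Function('v')(Function('C')(0, -3), Function('l')(3))) = Add(53, Mul(-1, Pow(Add(0, Mul(-1, Mul(4, Pow(3, 2)))), -1))) = Add(53, Mul(-1, Pow(Add(0, Mul(-1, Mul(4, 9))), -1))) = Add(53, Mul(-1, Pow(Add(0, Mul(-1, 36)), -1))) = Add(53, Mul(-1, Pow(Add(0, -36), -1))) = Add(53, Mul(-1, Pow(-36, -1))) = Add(53, Mul(-1, Rational(-1, 36))) = Add(53, Rational(1, 36)) = Rational(1909, 36)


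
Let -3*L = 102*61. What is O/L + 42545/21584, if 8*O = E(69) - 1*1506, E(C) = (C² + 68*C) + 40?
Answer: 16672351/11191304 ≈ 1.4898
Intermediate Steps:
E(C) = 40 + C² + 68*C
L = -2074 (L = -34*61 = -⅓*6222 = -2074)
O = 7987/8 (O = ((40 + 69² + 68*69) - 1*1506)/8 = ((40 + 4761 + 4692) - 1506)/8 = (9493 - 1506)/8 = (⅛)*7987 = 7987/8 ≈ 998.38)
O/L + 42545/21584 = (7987/8)/(-2074) + 42545/21584 = (7987/8)*(-1/2074) + 42545*(1/21584) = -7987/16592 + 42545/21584 = 16672351/11191304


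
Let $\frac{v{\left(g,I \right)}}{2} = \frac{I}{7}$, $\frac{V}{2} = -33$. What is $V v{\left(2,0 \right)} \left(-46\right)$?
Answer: $0$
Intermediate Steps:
$V = -66$ ($V = 2 \left(-33\right) = -66$)
$v{\left(g,I \right)} = \frac{2 I}{7}$ ($v{\left(g,I \right)} = 2 \frac{I}{7} = \frac{2 I}{7}$)
$V v{\left(2,0 \right)} \left(-46\right) = - 66 \cdot \frac{2}{7} \cdot 0 \left(-46\right) = \left(-66\right) 0 \left(-46\right) = 0 \left(-46\right) = 0$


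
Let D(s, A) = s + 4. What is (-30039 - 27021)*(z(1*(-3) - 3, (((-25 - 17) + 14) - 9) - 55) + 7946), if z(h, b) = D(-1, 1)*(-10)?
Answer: -451686960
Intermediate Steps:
D(s, A) = 4 + s
z(h, b) = -30 (z(h, b) = (4 - 1)*(-10) = 3*(-10) = -30)
(-30039 - 27021)*(z(1*(-3) - 3, (((-25 - 17) + 14) - 9) - 55) + 7946) = (-30039 - 27021)*(-30 + 7946) = -57060*7916 = -451686960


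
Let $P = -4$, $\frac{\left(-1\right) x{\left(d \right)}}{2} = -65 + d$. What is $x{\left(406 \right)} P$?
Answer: $2728$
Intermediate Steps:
$x{\left(d \right)} = 130 - 2 d$ ($x{\left(d \right)} = - 2 \left(-65 + d\right) = 130 - 2 d$)
$x{\left(406 \right)} P = \left(130 - 812\right) \left(-4\right) = \left(-682\right) \left(-4\right) = 2728$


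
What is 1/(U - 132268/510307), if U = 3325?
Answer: 510307/1696638507 ≈ 0.00030078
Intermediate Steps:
1/(U - 132268/510307) = 1/(3325 - 132268/510307) = 1/(1696638507/510307) = 510307/1696638507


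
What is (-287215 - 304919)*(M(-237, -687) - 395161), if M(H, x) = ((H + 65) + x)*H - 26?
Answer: 113455242936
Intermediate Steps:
M(H, x) = -26 + H*(65 + H + x) (M(H, x) = ((65 + H) + x)*H - 26 = (65 + H + x)*H - 26 = H*(65 + H + x) - 26 = -26 + H*(65 + H + x))
(-287215 - 304919)*(M(-237, -687) - 395161) = (-287215 - 304919)*((-26 + (-237)² + 65*(-237) - 237*(-687)) - 395161) = -592134*((-26 + 56169 - 15405 + 162819) - 395161) = -592134*(203557 - 395161) = -592134*(-191604) = 113455242936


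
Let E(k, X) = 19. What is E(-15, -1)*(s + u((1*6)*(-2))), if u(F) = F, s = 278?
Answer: 5054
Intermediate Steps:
E(-15, -1)*(s + u((1*6)*(-2))) = 19*(278 + (1*6)*(-2)) = 19*(278 + 6*(-2)) = 19*(278 - 12) = 19*266 = 5054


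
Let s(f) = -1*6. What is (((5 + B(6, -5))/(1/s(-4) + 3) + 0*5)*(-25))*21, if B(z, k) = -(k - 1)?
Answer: -34650/17 ≈ -2038.2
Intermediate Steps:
s(f) = -6
B(z, k) = 1 - k (B(z, k) = -(-1 + k) = 1 - k)
(((5 + B(6, -5))/(1/s(-4) + 3) + 0*5)*(-25))*21 = (((5 + (1 - 1*(-5)))/(1/(-6) + 3) + 0*5)*(-25))*21 = (((5 + (1 + 5))/(-⅙ + 3) + 0)*(-25))*21 = (((5 + 6)/(17/6) + 0)*(-25))*21 = ((11*(6/17) + 0)*(-25))*21 = ((66/17 + 0)*(-25))*21 = ((66/17)*(-25))*21 = -1650/17*21 = -34650/17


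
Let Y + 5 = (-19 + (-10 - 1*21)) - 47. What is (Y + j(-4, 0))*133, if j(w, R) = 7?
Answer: -12635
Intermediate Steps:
Y = -102 (Y = -5 + ((-19 + (-10 - 1*21)) - 47) = -5 + ((-19 + (-10 - 21)) - 47) = -5 + ((-19 - 31) - 47) = -5 + (-50 - 47) = -5 - 97 = -102)
(Y + j(-4, 0))*133 = (-102 + 7)*133 = -95*133 = -12635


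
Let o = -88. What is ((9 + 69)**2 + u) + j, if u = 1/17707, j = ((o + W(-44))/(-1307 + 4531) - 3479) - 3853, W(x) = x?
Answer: -17811842341/14271842 ≈ -1248.0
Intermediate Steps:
j = -5909625/806 (j = ((-88 - 44)/(-1307 + 4531) - 3479) - 3853 = (-132/3224 - 3479) - 3853 = (-132*1/3224 - 3479) - 3853 = (-33/806 - 3479) - 3853 = -2804107/806 - 3853 = -5909625/806 ≈ -7332.0)
u = 1/17707 ≈ 5.6475e-5
((9 + 69)**2 + u) + j = ((9 + 69)**2 + 1/17707) - 5909625/806 = (78**2 + 1/17707) - 5909625/806 = (6084 + 1/17707) - 5909625/806 = 107729389/17707 - 5909625/806 = -17811842341/14271842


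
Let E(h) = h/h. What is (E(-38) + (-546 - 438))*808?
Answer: -794264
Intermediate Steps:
E(h) = 1
(E(-38) + (-546 - 438))*808 = (1 + (-546 - 438))*808 = (1 - 984)*808 = -983*808 = -794264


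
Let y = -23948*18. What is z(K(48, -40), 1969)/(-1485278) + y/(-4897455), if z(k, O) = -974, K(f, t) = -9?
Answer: 107503332827/1212347027915 ≈ 0.088674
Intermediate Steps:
y = -431064
z(K(48, -40), 1969)/(-1485278) + y/(-4897455) = -974/(-1485278) - 431064/(-4897455) = -974*(-1/1485278) - 431064*(-1/4897455) = 487/742639 + 143688/1632485 = 107503332827/1212347027915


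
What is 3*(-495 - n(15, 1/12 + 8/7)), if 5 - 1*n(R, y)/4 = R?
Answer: -1365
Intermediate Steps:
n(R, y) = 20 - 4*R
3*(-495 - n(15, 1/12 + 8/7)) = 3*(-495 - (20 - 4*15)) = 3*(-495 - (20 - 60)) = 3*(-495 - 1*(-40)) = 3*(-495 + 40) = 3*(-455) = -1365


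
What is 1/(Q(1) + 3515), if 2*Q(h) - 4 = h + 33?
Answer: 1/3534 ≈ 0.00028297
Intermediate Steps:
Q(h) = 37/2 + h/2 (Q(h) = 2 + (h + 33)/2 = 2 + (33 + h)/2 = 2 + (33/2 + h/2) = 37/2 + h/2)
1/(Q(1) + 3515) = 1/((37/2 + (1/2)*1) + 3515) = 1/((37/2 + 1/2) + 3515) = 1/(19 + 3515) = 1/3534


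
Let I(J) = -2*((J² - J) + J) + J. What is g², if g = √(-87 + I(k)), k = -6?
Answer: -165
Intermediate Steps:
I(J) = J - 2*J² (I(J) = -2*J² + J = J - 2*J²)
g = I*√165 (g = √(-87 - 6*(1 - 2*(-6))) = √(-87 - 6*(1 + 12)) = √(-87 - 6*13) = √(-87 - 78) = √(-165) = I*√165 ≈ 12.845*I)
g² = (I*√165)² = -165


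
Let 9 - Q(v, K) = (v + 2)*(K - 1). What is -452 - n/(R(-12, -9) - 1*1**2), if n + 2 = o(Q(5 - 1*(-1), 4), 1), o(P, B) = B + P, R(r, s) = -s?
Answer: -450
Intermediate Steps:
Q(v, K) = 9 - (-1 + K)*(2 + v) (Q(v, K) = 9 - (v + 2)*(K - 1) = 9 - (2 + v)*(-1 + K) = 9 - (-1 + K)*(2 + v))
n = -16 (n = -2 + (1 + (11 + (5 - 1*(-1)) - 2*4 - 1*4*(5 - 1*(-1)))) = -2 + (1 + (11 + (5 + 1) - 8 - 1*4*(5 + 1))) = -2 + (1 + (11 + 6 - 8 - 1*4*6)) = -2 + (1 + (11 + 6 - 8 - 24)) = -2 + (1 - 15) = -2 - 14 = -16)
-452 - n/(R(-12, -9) - 1*1**2) = -452 - (-16)/(-1*(-9) - 1*1**2) = -452 - (-16)/(9 - 1*1) = -452 - (-16)/(9 - 1) = -452 - (-16)/8 = -452 - 1*(-2) = -452 + 2 = -450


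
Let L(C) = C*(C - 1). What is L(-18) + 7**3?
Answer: 685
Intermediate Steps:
L(C) = C*(-1 + C)
L(-18) + 7**3 = -18*(-1 - 18) + 7**3 = -18*(-19) + 343 = 342 + 343 = 685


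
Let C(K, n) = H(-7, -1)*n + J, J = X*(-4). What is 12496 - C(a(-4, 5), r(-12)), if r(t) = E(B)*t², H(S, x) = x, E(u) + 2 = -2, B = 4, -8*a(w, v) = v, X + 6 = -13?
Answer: 11844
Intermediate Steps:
X = -19 (X = -6 - 13 = -19)
a(w, v) = -v/8
E(u) = -4 (E(u) = -2 - 2 = -4)
J = 76 (J = -19*(-4) = 76)
r(t) = -4*t²
C(K, n) = 76 - n (C(K, n) = -n + 76 = 76 - n)
12496 - C(a(-4, 5), r(-12)) = 12496 - (76 - (-4)*(-12)²) = 12496 - (76 - (-4)*144) = 12496 - (76 - 1*(-576)) = 12496 - (76 + 576) = 12496 - 1*652 = 12496 - 652 = 11844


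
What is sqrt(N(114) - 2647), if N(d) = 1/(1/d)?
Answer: I*sqrt(2533) ≈ 50.329*I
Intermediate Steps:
N(d) = d
sqrt(N(114) - 2647) = sqrt(114 - 2647) = sqrt(-2533) = I*sqrt(2533)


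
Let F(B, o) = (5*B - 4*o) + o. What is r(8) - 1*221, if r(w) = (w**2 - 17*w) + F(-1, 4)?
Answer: -310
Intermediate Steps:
F(B, o) = -3*o + 5*B (F(B, o) = (-4*o + 5*B) + o = -3*o + 5*B)
r(w) = -17 + w**2 - 17*w (r(w) = (w**2 - 17*w) + (-3*4 + 5*(-1)) = (w**2 - 17*w) + (-12 - 5) = (w**2 - 17*w) - 17 = -17 + w**2 - 17*w)
r(8) - 1*221 = (-17 + 8**2 - 17*8) - 1*221 = (-17 + 64 - 136) - 221 = -89 - 221 = -310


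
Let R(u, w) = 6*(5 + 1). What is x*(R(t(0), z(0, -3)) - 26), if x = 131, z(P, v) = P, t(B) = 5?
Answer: 1310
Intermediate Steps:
R(u, w) = 36 (R(u, w) = 6*6 = 36)
x*(R(t(0), z(0, -3)) - 26) = 131*(36 - 26) = 131*10 = 1310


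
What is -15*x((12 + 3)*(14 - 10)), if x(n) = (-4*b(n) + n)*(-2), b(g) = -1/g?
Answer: 1802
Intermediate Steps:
x(n) = -8/n - 2*n (x(n) = (-(-4)/n + n)*(-2) = (4/n + n)*(-2) = (n + 4/n)*(-2) = -8/n - 2*n)
-15*x((12 + 3)*(14 - 10)) = -15*(-8*1/((12 + 3)*(14 - 10)) - 2*(12 + 3)*(14 - 10)) = -15*(-8/(15*4) - 30*4) = -15*(-8/60 - 2*60) = -15*(-8*1/60 - 120) = -15*(-2/15 - 120) = -15*(-1802/15) = 1802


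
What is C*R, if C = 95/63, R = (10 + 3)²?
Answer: 16055/63 ≈ 254.84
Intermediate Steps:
R = 169 (R = 13² = 169)
C = 95/63 (C = 95*(1/63) = 95/63 ≈ 1.5079)
C*R = (95/63)*169 = 16055/63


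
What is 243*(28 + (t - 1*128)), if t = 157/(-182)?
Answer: -4460751/182 ≈ -24510.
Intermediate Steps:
t = -157/182 (t = 157*(-1/182) = -157/182 ≈ -0.86264)
243*(28 + (t - 1*128)) = 243*(28 + (-157/182 - 1*128)) = 243*(28 + (-157/182 - 128)) = 243*(28 - 23453/182) = 243*(-18357/182) = -4460751/182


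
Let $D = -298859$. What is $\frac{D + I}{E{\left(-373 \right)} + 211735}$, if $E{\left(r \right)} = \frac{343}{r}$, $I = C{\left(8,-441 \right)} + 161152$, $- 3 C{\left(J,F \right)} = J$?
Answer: $- \frac{154097117}{236930436} \approx -0.65039$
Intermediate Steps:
$C{\left(J,F \right)} = - \frac{J}{3}$
$I = \frac{483448}{3}$ ($I = \left(- \frac{1}{3}\right) 8 + 161152 = - \frac{8}{3} + 161152 = \frac{483448}{3} \approx 1.6115 \cdot 10^{5}$)
$\frac{D + I}{E{\left(-373 \right)} + 211735} = \frac{-298859 + \frac{483448}{3}}{\frac{343}{-373} + 211735} = - \frac{413129}{3 \left(343 \left(- \frac{1}{373}\right) + 211735\right)} = - \frac{413129}{3 \left(- \frac{343}{373} + 211735\right)} = - \frac{413129}{3 \cdot \frac{78976812}{373}} = \left(- \frac{413129}{3}\right) \frac{373}{78976812} = - \frac{154097117}{236930436}$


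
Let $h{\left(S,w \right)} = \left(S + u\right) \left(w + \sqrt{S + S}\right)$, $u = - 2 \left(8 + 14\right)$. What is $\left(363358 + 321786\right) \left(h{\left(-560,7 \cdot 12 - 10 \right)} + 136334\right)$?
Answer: $62785225872 - 1655307904 i \sqrt{70} \approx 6.2785 \cdot 10^{10} - 1.3849 \cdot 10^{10} i$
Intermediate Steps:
$u = -44$ ($u = \left(-2\right) 22 = -44$)
$h{\left(S,w \right)} = \left(-44 + S\right) \left(w + \sqrt{2} \sqrt{S}\right)$ ($h{\left(S,w \right)} = \left(S - 44\right) \left(w + \sqrt{S + S}\right) = \left(-44 + S\right) \left(w + \sqrt{2 S}\right) = \left(-44 + S\right) \left(w + \sqrt{2} \sqrt{S}\right)$)
$\left(363358 + 321786\right) \left(h{\left(-560,7 \cdot 12 - 10 \right)} + 136334\right) = \left(363358 + 321786\right) \left(\left(- 44 \left(7 \cdot 12 - 10\right) - 560 \left(7 \cdot 12 - 10\right) + \sqrt{2} \left(-560\right)^{\frac{3}{2}} - 44 \sqrt{2} \sqrt{-560}\right) + 136334\right) = 685144 \left(\left(- 44 \left(84 - 10\right) - 560 \left(84 - 10\right) + \sqrt{2} \left(- 2240 i \sqrt{35}\right) - 44 \sqrt{2} \cdot 4 i \sqrt{35}\right) + 136334\right) = 685144 \left(\left(\left(-44\right) 74 - 41440 - 2240 i \sqrt{70} - 176 i \sqrt{70}\right) + 136334\right) = 685144 \left(\left(-3256 - 41440 - 2240 i \sqrt{70} - 176 i \sqrt{70}\right) + 136334\right) = 685144 \left(\left(-44696 - 2416 i \sqrt{70}\right) + 136334\right) = 685144 \left(91638 - 2416 i \sqrt{70}\right) = 62785225872 - 1655307904 i \sqrt{70}$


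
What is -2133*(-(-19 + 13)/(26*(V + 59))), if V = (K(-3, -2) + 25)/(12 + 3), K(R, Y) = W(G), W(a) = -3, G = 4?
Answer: -95985/11791 ≈ -8.1405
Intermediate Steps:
K(R, Y) = -3
V = 22/15 (V = (-3 + 25)/(12 + 3) = 22/15 ≈ 1.4667)
-2133*(-(-19 + 13)/(26*(V + 59))) = -2133*(-(-19 + 13)/(26*(22/15 + 59))) = -2133/((-23582/(15*(-6)))) = -2133/((-23582*(-1)/(15*6))) = -2133/((-26*(-907/90))) = -2133/11791/45 = -2133*45/11791 = -95985/11791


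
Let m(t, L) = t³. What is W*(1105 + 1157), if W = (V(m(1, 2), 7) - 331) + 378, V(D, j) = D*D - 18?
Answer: 67860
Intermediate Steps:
V(D, j) = -18 + D² (V(D, j) = D² - 18 = -18 + D²)
W = 30 (W = ((-18 + (1³)²) - 331) + 378 = ((-18 + 1²) - 331) + 378 = ((-18 + 1) - 331) + 378 = (-17 - 331) + 378 = -348 + 378 = 30)
W*(1105 + 1157) = 30*(1105 + 1157) = 30*2262 = 67860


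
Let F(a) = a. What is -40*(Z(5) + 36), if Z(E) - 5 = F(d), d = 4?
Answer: -1800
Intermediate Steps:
Z(E) = 9 (Z(E) = 5 + 4 = 9)
-40*(Z(5) + 36) = -40*(9 + 36) = -40*45 = -1800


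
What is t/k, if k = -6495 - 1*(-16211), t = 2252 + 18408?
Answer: 5165/2429 ≈ 2.1264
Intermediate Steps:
t = 20660
k = 9716 (k = -6495 + 16211 = 9716)
t/k = 20660/9716 = 20660*(1/9716) = 5165/2429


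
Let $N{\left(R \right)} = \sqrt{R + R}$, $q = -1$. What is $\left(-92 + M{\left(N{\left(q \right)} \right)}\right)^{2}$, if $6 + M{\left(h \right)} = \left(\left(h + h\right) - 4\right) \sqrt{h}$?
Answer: $4 \left(49 - \left(-2\right)^{\frac{3}{4}} + 2 \sqrt[4]{-2}\right)^{2} \approx 10761.0 + 204.41 i$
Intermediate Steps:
$N{\left(R \right)} = \sqrt{2} \sqrt{R}$ ($N{\left(R \right)} = \sqrt{2 R} = \sqrt{2} \sqrt{R}$)
$M{\left(h \right)} = -6 + \sqrt{h} \left(-4 + 2 h\right)$ ($M{\left(h \right)} = -6 + \left(\left(h + h\right) - 4\right) \sqrt{h} = -6 + \left(2 h - 4\right) \sqrt{h} = -6 + \left(-4 + 2 h\right) \sqrt{h} = -6 + \sqrt{h} \left(-4 + 2 h\right)$)
$\left(-92 + M{\left(N{\left(q \right)} \right)}\right)^{2} = \left(-92 - \left(6 - 2 \left(-1\right)^{\frac{3}{4}} \cdot 2^{\frac{3}{4}} + 4 \sqrt[4]{-1} \sqrt[4]{2}\right)\right)^{2} = \left(-92 - \left(6 - 2 \cdot 2^{\frac{3}{4}} i^{\frac{3}{2}} + 4 \sqrt[4]{2} \sqrt{i}\right)\right)^{2} = \left(-98 - 4 \sqrt[4]{2} \sqrt{i} + 2 \cdot 2^{\frac{3}{4}} i^{\frac{3}{2}}\right)^{2}$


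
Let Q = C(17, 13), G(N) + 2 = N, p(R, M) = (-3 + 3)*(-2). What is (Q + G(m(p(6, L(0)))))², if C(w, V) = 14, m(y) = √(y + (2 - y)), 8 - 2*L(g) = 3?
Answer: (12 + √2)² ≈ 179.94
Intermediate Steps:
L(g) = 5/2 (L(g) = 4 - ½*3 = 4 - 3/2 = 5/2)
p(R, M) = 0 (p(R, M) = 0*(-2) = 0)
m(y) = √2
G(N) = -2 + N
Q = 14
(Q + G(m(p(6, L(0)))))² = (14 + (-2 + √2))² = (12 + √2)²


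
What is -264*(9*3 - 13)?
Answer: -3696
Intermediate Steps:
-264*(9*3 - 13) = -264*(27 - 13) = -264*14 = -3696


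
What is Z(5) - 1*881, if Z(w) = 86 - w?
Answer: -800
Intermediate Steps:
Z(5) - 1*881 = (86 - 1*5) - 1*881 = (86 - 5) - 881 = 81 - 881 = -800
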